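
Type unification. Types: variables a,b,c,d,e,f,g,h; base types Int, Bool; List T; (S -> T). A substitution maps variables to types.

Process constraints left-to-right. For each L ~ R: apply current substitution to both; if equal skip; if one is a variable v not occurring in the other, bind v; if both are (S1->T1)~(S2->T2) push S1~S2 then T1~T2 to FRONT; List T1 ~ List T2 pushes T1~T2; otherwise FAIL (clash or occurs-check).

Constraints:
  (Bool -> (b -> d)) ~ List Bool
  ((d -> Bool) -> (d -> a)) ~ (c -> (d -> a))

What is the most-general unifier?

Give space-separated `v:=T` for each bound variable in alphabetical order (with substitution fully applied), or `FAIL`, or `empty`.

Answer: FAIL

Derivation:
step 1: unify (Bool -> (b -> d)) ~ List Bool  [subst: {-} | 1 pending]
  clash: (Bool -> (b -> d)) vs List Bool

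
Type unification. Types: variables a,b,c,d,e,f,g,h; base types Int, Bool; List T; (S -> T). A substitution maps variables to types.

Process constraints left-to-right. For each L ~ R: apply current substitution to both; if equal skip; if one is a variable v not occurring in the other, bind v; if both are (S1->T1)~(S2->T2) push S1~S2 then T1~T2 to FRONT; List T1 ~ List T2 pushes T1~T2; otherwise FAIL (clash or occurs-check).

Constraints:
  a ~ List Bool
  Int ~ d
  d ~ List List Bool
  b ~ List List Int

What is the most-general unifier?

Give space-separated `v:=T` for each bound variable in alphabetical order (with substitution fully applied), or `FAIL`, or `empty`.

Answer: FAIL

Derivation:
step 1: unify a ~ List Bool  [subst: {-} | 3 pending]
  bind a := List Bool
step 2: unify Int ~ d  [subst: {a:=List Bool} | 2 pending]
  bind d := Int
step 3: unify Int ~ List List Bool  [subst: {a:=List Bool, d:=Int} | 1 pending]
  clash: Int vs List List Bool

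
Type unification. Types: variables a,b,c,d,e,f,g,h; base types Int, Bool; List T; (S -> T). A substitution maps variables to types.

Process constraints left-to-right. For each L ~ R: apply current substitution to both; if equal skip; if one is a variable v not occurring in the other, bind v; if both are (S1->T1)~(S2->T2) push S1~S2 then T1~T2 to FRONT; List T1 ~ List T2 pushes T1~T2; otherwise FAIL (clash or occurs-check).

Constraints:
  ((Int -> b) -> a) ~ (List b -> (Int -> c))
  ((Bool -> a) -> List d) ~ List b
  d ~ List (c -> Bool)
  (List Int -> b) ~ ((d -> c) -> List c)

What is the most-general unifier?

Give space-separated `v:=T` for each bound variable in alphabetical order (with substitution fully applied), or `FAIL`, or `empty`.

step 1: unify ((Int -> b) -> a) ~ (List b -> (Int -> c))  [subst: {-} | 3 pending]
  -> decompose arrow: push (Int -> b)~List b, a~(Int -> c)
step 2: unify (Int -> b) ~ List b  [subst: {-} | 4 pending]
  clash: (Int -> b) vs List b

Answer: FAIL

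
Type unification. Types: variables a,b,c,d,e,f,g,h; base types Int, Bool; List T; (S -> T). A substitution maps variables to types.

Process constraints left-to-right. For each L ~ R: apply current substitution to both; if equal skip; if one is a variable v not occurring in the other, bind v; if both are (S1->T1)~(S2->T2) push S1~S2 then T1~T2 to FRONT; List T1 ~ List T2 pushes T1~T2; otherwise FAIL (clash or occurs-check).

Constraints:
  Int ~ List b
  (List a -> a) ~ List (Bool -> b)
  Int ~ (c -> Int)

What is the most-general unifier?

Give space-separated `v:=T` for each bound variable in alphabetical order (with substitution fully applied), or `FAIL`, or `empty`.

step 1: unify Int ~ List b  [subst: {-} | 2 pending]
  clash: Int vs List b

Answer: FAIL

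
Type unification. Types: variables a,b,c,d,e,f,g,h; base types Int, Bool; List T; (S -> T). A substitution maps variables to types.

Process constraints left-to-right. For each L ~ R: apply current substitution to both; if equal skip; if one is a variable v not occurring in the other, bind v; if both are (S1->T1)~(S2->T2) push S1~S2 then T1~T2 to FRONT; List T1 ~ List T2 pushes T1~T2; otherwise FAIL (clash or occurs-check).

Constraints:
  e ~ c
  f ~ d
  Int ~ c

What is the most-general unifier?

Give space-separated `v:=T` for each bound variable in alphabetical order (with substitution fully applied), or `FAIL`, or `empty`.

step 1: unify e ~ c  [subst: {-} | 2 pending]
  bind e := c
step 2: unify f ~ d  [subst: {e:=c} | 1 pending]
  bind f := d
step 3: unify Int ~ c  [subst: {e:=c, f:=d} | 0 pending]
  bind c := Int

Answer: c:=Int e:=Int f:=d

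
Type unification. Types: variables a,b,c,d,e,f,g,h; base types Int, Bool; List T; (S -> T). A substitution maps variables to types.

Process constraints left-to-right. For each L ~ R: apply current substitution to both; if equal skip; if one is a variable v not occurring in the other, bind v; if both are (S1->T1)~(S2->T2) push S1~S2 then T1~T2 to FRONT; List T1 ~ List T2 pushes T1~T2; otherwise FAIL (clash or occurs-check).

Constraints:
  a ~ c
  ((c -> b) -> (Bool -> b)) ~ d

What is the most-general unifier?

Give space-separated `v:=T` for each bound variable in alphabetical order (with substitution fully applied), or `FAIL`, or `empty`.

Answer: a:=c d:=((c -> b) -> (Bool -> b))

Derivation:
step 1: unify a ~ c  [subst: {-} | 1 pending]
  bind a := c
step 2: unify ((c -> b) -> (Bool -> b)) ~ d  [subst: {a:=c} | 0 pending]
  bind d := ((c -> b) -> (Bool -> b))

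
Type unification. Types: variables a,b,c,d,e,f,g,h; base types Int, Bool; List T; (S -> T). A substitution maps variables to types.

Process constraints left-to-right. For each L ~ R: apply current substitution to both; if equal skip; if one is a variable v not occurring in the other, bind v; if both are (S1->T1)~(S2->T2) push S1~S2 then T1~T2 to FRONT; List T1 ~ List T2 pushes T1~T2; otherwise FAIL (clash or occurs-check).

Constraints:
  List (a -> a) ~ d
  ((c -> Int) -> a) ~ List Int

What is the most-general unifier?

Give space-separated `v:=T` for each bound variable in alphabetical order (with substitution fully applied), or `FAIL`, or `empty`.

step 1: unify List (a -> a) ~ d  [subst: {-} | 1 pending]
  bind d := List (a -> a)
step 2: unify ((c -> Int) -> a) ~ List Int  [subst: {d:=List (a -> a)} | 0 pending]
  clash: ((c -> Int) -> a) vs List Int

Answer: FAIL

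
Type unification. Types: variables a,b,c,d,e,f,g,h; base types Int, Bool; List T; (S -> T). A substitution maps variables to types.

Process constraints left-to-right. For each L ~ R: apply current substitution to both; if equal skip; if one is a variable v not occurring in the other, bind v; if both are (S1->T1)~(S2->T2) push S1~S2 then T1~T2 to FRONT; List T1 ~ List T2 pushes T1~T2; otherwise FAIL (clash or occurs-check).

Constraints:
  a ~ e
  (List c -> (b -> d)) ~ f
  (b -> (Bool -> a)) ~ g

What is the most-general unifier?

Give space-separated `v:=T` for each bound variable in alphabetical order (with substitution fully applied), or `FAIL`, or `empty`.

step 1: unify a ~ e  [subst: {-} | 2 pending]
  bind a := e
step 2: unify (List c -> (b -> d)) ~ f  [subst: {a:=e} | 1 pending]
  bind f := (List c -> (b -> d))
step 3: unify (b -> (Bool -> e)) ~ g  [subst: {a:=e, f:=(List c -> (b -> d))} | 0 pending]
  bind g := (b -> (Bool -> e))

Answer: a:=e f:=(List c -> (b -> d)) g:=(b -> (Bool -> e))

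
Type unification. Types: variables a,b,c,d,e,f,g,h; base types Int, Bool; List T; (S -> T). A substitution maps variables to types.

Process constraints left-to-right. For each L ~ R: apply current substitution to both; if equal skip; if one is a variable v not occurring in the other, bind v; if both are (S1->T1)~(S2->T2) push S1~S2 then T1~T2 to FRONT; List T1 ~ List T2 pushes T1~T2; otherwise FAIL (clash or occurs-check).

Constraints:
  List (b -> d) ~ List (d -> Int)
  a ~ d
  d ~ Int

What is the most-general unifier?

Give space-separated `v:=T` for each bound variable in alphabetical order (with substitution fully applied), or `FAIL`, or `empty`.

step 1: unify List (b -> d) ~ List (d -> Int)  [subst: {-} | 2 pending]
  -> decompose List: push (b -> d)~(d -> Int)
step 2: unify (b -> d) ~ (d -> Int)  [subst: {-} | 2 pending]
  -> decompose arrow: push b~d, d~Int
step 3: unify b ~ d  [subst: {-} | 3 pending]
  bind b := d
step 4: unify d ~ Int  [subst: {b:=d} | 2 pending]
  bind d := Int
step 5: unify a ~ Int  [subst: {b:=d, d:=Int} | 1 pending]
  bind a := Int
step 6: unify Int ~ Int  [subst: {b:=d, d:=Int, a:=Int} | 0 pending]
  -> identical, skip

Answer: a:=Int b:=Int d:=Int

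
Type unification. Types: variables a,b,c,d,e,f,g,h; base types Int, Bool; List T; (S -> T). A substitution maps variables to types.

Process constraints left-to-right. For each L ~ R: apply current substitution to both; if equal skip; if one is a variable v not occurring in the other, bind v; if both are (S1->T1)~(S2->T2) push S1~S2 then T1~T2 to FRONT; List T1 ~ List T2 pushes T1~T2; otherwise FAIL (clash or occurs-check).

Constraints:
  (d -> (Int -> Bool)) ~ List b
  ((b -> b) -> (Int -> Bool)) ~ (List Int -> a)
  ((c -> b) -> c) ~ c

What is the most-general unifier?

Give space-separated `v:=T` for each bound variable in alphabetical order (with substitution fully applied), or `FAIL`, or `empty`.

Answer: FAIL

Derivation:
step 1: unify (d -> (Int -> Bool)) ~ List b  [subst: {-} | 2 pending]
  clash: (d -> (Int -> Bool)) vs List b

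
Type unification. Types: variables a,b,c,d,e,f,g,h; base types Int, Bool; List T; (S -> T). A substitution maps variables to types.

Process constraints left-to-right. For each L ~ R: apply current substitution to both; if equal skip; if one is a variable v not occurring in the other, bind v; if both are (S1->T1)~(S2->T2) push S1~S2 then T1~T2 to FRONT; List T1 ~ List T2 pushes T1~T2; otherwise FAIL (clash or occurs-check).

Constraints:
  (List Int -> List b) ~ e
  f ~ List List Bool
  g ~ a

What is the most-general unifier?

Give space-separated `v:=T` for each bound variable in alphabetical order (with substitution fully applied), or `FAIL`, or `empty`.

Answer: e:=(List Int -> List b) f:=List List Bool g:=a

Derivation:
step 1: unify (List Int -> List b) ~ e  [subst: {-} | 2 pending]
  bind e := (List Int -> List b)
step 2: unify f ~ List List Bool  [subst: {e:=(List Int -> List b)} | 1 pending]
  bind f := List List Bool
step 3: unify g ~ a  [subst: {e:=(List Int -> List b), f:=List List Bool} | 0 pending]
  bind g := a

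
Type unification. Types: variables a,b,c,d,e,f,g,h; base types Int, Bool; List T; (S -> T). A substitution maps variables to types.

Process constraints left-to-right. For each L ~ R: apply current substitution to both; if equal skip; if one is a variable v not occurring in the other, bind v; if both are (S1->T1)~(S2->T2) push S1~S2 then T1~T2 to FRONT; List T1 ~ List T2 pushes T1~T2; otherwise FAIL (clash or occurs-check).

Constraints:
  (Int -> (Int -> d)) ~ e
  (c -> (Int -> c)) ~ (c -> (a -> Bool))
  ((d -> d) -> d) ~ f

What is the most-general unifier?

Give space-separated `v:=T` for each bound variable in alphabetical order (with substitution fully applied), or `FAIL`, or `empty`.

Answer: a:=Int c:=Bool e:=(Int -> (Int -> d)) f:=((d -> d) -> d)

Derivation:
step 1: unify (Int -> (Int -> d)) ~ e  [subst: {-} | 2 pending]
  bind e := (Int -> (Int -> d))
step 2: unify (c -> (Int -> c)) ~ (c -> (a -> Bool))  [subst: {e:=(Int -> (Int -> d))} | 1 pending]
  -> decompose arrow: push c~c, (Int -> c)~(a -> Bool)
step 3: unify c ~ c  [subst: {e:=(Int -> (Int -> d))} | 2 pending]
  -> identical, skip
step 4: unify (Int -> c) ~ (a -> Bool)  [subst: {e:=(Int -> (Int -> d))} | 1 pending]
  -> decompose arrow: push Int~a, c~Bool
step 5: unify Int ~ a  [subst: {e:=(Int -> (Int -> d))} | 2 pending]
  bind a := Int
step 6: unify c ~ Bool  [subst: {e:=(Int -> (Int -> d)), a:=Int} | 1 pending]
  bind c := Bool
step 7: unify ((d -> d) -> d) ~ f  [subst: {e:=(Int -> (Int -> d)), a:=Int, c:=Bool} | 0 pending]
  bind f := ((d -> d) -> d)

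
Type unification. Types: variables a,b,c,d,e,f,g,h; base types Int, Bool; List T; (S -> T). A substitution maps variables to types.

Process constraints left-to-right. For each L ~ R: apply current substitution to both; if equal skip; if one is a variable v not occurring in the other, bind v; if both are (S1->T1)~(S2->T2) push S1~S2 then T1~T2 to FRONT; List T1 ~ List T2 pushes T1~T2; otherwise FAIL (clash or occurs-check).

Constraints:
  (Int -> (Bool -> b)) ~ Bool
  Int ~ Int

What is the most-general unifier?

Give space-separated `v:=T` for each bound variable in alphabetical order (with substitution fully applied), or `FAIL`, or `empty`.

step 1: unify (Int -> (Bool -> b)) ~ Bool  [subst: {-} | 1 pending]
  clash: (Int -> (Bool -> b)) vs Bool

Answer: FAIL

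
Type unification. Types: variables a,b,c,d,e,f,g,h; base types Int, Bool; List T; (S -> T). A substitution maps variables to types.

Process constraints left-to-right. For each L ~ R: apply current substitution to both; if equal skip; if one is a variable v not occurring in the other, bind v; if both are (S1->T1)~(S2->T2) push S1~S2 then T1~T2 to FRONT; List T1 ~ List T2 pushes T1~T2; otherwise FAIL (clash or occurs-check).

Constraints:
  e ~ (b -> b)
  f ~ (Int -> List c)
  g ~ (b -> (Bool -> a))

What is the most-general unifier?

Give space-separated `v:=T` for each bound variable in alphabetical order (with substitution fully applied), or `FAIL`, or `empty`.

Answer: e:=(b -> b) f:=(Int -> List c) g:=(b -> (Bool -> a))

Derivation:
step 1: unify e ~ (b -> b)  [subst: {-} | 2 pending]
  bind e := (b -> b)
step 2: unify f ~ (Int -> List c)  [subst: {e:=(b -> b)} | 1 pending]
  bind f := (Int -> List c)
step 3: unify g ~ (b -> (Bool -> a))  [subst: {e:=(b -> b), f:=(Int -> List c)} | 0 pending]
  bind g := (b -> (Bool -> a))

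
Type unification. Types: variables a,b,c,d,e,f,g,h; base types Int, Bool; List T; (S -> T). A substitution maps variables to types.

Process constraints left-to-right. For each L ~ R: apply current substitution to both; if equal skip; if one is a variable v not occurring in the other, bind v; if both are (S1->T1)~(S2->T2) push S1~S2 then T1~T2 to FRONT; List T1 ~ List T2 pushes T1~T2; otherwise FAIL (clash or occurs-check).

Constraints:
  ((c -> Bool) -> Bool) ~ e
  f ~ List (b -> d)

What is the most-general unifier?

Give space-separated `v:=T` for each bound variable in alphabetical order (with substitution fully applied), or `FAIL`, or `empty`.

Answer: e:=((c -> Bool) -> Bool) f:=List (b -> d)

Derivation:
step 1: unify ((c -> Bool) -> Bool) ~ e  [subst: {-} | 1 pending]
  bind e := ((c -> Bool) -> Bool)
step 2: unify f ~ List (b -> d)  [subst: {e:=((c -> Bool) -> Bool)} | 0 pending]
  bind f := List (b -> d)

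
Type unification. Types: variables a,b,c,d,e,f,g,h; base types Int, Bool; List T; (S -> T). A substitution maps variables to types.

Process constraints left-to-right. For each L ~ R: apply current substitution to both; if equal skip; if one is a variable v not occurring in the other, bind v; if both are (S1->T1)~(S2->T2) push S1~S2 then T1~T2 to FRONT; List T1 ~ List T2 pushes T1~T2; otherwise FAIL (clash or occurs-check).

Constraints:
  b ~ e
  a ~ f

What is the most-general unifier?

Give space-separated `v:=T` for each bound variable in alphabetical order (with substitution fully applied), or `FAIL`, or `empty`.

Answer: a:=f b:=e

Derivation:
step 1: unify b ~ e  [subst: {-} | 1 pending]
  bind b := e
step 2: unify a ~ f  [subst: {b:=e} | 0 pending]
  bind a := f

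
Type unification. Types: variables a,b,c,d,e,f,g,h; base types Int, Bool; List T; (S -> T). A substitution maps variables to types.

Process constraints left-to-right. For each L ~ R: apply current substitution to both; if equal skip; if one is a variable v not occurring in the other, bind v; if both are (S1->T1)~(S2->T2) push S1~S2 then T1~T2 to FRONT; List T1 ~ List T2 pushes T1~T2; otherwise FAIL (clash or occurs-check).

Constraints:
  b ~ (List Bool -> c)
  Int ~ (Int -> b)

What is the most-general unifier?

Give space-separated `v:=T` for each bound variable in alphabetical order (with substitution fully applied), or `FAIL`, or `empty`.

step 1: unify b ~ (List Bool -> c)  [subst: {-} | 1 pending]
  bind b := (List Bool -> c)
step 2: unify Int ~ (Int -> (List Bool -> c))  [subst: {b:=(List Bool -> c)} | 0 pending]
  clash: Int vs (Int -> (List Bool -> c))

Answer: FAIL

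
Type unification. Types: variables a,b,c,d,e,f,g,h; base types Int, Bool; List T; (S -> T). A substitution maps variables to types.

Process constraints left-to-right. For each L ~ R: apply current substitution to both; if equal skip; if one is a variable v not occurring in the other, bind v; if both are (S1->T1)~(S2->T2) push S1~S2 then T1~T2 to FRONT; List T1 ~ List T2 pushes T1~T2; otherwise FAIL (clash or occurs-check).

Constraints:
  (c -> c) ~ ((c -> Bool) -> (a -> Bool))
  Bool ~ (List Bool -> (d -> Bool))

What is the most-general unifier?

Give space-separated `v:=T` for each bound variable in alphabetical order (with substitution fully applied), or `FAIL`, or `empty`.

step 1: unify (c -> c) ~ ((c -> Bool) -> (a -> Bool))  [subst: {-} | 1 pending]
  -> decompose arrow: push c~(c -> Bool), c~(a -> Bool)
step 2: unify c ~ (c -> Bool)  [subst: {-} | 2 pending]
  occurs-check fail: c in (c -> Bool)

Answer: FAIL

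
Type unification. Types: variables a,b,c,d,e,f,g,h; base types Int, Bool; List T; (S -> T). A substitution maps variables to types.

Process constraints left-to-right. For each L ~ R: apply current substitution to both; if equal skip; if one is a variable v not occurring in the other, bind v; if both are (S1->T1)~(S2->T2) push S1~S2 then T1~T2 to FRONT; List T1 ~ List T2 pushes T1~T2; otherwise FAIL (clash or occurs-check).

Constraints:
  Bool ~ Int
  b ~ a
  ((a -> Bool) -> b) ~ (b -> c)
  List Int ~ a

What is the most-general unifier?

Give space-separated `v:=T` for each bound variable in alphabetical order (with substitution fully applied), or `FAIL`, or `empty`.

step 1: unify Bool ~ Int  [subst: {-} | 3 pending]
  clash: Bool vs Int

Answer: FAIL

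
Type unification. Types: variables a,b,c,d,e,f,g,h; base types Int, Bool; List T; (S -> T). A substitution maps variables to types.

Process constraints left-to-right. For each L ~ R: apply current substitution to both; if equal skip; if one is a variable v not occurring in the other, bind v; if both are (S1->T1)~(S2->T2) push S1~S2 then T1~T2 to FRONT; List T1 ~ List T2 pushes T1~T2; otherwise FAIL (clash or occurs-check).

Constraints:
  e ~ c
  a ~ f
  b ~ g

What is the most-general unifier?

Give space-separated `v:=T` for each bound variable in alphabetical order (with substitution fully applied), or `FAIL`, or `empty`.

step 1: unify e ~ c  [subst: {-} | 2 pending]
  bind e := c
step 2: unify a ~ f  [subst: {e:=c} | 1 pending]
  bind a := f
step 3: unify b ~ g  [subst: {e:=c, a:=f} | 0 pending]
  bind b := g

Answer: a:=f b:=g e:=c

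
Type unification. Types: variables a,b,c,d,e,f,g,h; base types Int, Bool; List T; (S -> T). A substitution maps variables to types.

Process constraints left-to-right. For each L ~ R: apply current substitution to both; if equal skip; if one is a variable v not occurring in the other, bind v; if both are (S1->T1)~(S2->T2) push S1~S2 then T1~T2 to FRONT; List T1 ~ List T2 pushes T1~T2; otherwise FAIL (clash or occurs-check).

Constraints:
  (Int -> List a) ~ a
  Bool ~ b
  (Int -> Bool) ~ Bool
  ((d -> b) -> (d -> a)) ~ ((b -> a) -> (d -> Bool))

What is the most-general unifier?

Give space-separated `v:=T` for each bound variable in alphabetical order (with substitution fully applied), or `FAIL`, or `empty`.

step 1: unify (Int -> List a) ~ a  [subst: {-} | 3 pending]
  occurs-check fail

Answer: FAIL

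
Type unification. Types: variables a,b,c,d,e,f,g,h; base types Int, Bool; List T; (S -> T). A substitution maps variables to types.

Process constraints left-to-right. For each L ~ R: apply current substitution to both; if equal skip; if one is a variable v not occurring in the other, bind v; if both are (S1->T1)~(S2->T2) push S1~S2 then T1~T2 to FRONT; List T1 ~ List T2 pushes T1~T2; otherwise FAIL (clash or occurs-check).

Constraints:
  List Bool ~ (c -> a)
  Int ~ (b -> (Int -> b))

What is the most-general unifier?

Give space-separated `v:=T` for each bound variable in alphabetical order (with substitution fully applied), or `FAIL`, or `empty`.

step 1: unify List Bool ~ (c -> a)  [subst: {-} | 1 pending]
  clash: List Bool vs (c -> a)

Answer: FAIL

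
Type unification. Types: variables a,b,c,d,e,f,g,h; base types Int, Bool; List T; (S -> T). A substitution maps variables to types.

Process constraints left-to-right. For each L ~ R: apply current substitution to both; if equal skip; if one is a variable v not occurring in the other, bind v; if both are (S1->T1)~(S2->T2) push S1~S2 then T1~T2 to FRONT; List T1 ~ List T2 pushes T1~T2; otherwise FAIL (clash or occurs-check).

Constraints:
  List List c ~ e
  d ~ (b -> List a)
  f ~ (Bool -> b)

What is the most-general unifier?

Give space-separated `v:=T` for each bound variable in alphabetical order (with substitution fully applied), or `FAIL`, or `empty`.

step 1: unify List List c ~ e  [subst: {-} | 2 pending]
  bind e := List List c
step 2: unify d ~ (b -> List a)  [subst: {e:=List List c} | 1 pending]
  bind d := (b -> List a)
step 3: unify f ~ (Bool -> b)  [subst: {e:=List List c, d:=(b -> List a)} | 0 pending]
  bind f := (Bool -> b)

Answer: d:=(b -> List a) e:=List List c f:=(Bool -> b)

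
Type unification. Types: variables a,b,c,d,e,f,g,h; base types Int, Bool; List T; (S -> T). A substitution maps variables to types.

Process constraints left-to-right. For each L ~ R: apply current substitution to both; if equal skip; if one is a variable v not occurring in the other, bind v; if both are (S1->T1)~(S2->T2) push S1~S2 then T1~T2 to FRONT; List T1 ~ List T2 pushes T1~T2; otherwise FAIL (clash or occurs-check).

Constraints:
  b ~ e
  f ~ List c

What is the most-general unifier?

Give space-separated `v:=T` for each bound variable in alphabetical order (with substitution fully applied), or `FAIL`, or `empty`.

step 1: unify b ~ e  [subst: {-} | 1 pending]
  bind b := e
step 2: unify f ~ List c  [subst: {b:=e} | 0 pending]
  bind f := List c

Answer: b:=e f:=List c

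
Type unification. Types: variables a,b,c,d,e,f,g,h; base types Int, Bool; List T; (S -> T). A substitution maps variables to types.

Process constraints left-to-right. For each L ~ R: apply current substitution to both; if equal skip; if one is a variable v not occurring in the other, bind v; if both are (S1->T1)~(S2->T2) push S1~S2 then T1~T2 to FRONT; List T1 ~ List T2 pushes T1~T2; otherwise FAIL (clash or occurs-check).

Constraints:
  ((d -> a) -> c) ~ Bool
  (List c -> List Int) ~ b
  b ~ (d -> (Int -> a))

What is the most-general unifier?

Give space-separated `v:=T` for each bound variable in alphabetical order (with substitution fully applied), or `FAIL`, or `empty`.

Answer: FAIL

Derivation:
step 1: unify ((d -> a) -> c) ~ Bool  [subst: {-} | 2 pending]
  clash: ((d -> a) -> c) vs Bool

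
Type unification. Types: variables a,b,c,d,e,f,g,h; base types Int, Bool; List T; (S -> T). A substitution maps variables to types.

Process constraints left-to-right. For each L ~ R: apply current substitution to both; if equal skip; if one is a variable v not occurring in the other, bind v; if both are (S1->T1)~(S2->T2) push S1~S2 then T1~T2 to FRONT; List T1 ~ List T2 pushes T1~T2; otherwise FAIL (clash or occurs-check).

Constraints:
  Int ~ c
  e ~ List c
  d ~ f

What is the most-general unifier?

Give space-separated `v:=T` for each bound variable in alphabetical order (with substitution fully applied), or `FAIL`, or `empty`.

Answer: c:=Int d:=f e:=List Int

Derivation:
step 1: unify Int ~ c  [subst: {-} | 2 pending]
  bind c := Int
step 2: unify e ~ List Int  [subst: {c:=Int} | 1 pending]
  bind e := List Int
step 3: unify d ~ f  [subst: {c:=Int, e:=List Int} | 0 pending]
  bind d := f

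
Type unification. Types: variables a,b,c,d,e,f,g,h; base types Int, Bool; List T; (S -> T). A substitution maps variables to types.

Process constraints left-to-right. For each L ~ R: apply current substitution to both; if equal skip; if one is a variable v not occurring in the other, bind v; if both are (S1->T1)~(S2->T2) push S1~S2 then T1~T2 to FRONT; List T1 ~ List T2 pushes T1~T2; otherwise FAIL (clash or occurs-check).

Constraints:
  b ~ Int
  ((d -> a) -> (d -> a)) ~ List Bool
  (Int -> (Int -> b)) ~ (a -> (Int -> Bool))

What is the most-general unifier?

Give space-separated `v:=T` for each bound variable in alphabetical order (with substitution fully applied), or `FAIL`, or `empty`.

Answer: FAIL

Derivation:
step 1: unify b ~ Int  [subst: {-} | 2 pending]
  bind b := Int
step 2: unify ((d -> a) -> (d -> a)) ~ List Bool  [subst: {b:=Int} | 1 pending]
  clash: ((d -> a) -> (d -> a)) vs List Bool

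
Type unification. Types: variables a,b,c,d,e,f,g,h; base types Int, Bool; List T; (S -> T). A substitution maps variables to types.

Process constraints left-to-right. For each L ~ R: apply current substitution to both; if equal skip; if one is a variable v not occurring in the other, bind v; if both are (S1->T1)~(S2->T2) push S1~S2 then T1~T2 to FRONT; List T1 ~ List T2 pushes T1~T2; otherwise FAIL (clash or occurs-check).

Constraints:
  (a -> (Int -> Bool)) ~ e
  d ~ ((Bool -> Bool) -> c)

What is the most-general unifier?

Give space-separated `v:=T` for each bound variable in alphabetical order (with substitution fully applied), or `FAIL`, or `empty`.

Answer: d:=((Bool -> Bool) -> c) e:=(a -> (Int -> Bool))

Derivation:
step 1: unify (a -> (Int -> Bool)) ~ e  [subst: {-} | 1 pending]
  bind e := (a -> (Int -> Bool))
step 2: unify d ~ ((Bool -> Bool) -> c)  [subst: {e:=(a -> (Int -> Bool))} | 0 pending]
  bind d := ((Bool -> Bool) -> c)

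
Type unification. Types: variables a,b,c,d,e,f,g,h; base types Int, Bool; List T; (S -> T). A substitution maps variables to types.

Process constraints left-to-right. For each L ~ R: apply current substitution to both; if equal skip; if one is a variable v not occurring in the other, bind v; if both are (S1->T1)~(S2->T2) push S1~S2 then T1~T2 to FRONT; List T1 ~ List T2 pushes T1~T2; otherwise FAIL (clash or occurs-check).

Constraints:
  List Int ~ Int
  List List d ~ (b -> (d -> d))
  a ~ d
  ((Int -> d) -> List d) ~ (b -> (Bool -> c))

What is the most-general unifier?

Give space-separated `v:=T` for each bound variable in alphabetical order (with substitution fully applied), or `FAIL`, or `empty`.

step 1: unify List Int ~ Int  [subst: {-} | 3 pending]
  clash: List Int vs Int

Answer: FAIL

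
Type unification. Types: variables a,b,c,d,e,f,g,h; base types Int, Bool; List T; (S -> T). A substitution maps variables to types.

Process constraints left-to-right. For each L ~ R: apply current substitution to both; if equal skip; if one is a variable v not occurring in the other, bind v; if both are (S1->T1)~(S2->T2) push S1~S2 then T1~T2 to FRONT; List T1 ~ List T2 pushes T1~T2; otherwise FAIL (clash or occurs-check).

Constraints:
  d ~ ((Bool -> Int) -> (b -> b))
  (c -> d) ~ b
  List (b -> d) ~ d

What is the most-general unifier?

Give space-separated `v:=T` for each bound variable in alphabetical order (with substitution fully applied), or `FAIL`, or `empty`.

Answer: FAIL

Derivation:
step 1: unify d ~ ((Bool -> Int) -> (b -> b))  [subst: {-} | 2 pending]
  bind d := ((Bool -> Int) -> (b -> b))
step 2: unify (c -> ((Bool -> Int) -> (b -> b))) ~ b  [subst: {d:=((Bool -> Int) -> (b -> b))} | 1 pending]
  occurs-check fail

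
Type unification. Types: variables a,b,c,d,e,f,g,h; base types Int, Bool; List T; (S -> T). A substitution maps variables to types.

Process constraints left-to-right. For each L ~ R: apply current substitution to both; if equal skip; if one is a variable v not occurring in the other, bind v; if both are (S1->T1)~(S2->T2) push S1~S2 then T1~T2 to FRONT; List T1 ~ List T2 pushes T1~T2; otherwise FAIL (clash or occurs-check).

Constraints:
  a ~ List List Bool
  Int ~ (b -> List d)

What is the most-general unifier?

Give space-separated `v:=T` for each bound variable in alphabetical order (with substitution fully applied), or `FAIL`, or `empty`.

step 1: unify a ~ List List Bool  [subst: {-} | 1 pending]
  bind a := List List Bool
step 2: unify Int ~ (b -> List d)  [subst: {a:=List List Bool} | 0 pending]
  clash: Int vs (b -> List d)

Answer: FAIL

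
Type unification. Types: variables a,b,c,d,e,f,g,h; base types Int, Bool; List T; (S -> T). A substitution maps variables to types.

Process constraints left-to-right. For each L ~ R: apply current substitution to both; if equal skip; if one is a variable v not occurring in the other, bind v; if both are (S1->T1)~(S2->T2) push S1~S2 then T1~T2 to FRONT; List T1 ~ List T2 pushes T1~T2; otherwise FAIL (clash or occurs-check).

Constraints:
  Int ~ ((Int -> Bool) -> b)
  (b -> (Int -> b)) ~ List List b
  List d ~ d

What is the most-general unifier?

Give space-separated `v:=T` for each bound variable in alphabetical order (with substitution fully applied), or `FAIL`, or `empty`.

step 1: unify Int ~ ((Int -> Bool) -> b)  [subst: {-} | 2 pending]
  clash: Int vs ((Int -> Bool) -> b)

Answer: FAIL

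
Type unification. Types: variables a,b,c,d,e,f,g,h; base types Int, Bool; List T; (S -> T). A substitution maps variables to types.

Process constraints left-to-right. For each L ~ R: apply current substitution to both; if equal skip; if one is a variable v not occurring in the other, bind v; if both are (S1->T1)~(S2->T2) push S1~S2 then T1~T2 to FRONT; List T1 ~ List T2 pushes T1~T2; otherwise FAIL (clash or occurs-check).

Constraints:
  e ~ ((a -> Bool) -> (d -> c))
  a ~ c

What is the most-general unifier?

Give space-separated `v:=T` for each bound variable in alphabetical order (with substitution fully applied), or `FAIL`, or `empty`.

step 1: unify e ~ ((a -> Bool) -> (d -> c))  [subst: {-} | 1 pending]
  bind e := ((a -> Bool) -> (d -> c))
step 2: unify a ~ c  [subst: {e:=((a -> Bool) -> (d -> c))} | 0 pending]
  bind a := c

Answer: a:=c e:=((c -> Bool) -> (d -> c))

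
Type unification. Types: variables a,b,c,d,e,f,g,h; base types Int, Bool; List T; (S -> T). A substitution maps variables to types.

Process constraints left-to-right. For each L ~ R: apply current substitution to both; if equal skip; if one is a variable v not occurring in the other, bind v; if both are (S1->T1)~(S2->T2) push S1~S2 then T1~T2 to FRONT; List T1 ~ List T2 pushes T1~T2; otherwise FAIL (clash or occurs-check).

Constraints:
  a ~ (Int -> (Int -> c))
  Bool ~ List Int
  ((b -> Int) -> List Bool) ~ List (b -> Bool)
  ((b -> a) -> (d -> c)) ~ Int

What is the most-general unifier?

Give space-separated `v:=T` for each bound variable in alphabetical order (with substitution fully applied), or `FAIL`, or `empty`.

Answer: FAIL

Derivation:
step 1: unify a ~ (Int -> (Int -> c))  [subst: {-} | 3 pending]
  bind a := (Int -> (Int -> c))
step 2: unify Bool ~ List Int  [subst: {a:=(Int -> (Int -> c))} | 2 pending]
  clash: Bool vs List Int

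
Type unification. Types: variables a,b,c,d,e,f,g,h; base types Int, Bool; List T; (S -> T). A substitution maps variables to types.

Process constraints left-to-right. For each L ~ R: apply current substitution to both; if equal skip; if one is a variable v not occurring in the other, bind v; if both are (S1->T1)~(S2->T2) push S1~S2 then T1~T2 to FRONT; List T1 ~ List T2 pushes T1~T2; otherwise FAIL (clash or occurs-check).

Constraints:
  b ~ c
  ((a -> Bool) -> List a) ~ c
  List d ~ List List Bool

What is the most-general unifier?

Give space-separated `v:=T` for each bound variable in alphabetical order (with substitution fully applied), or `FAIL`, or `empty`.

Answer: b:=((a -> Bool) -> List a) c:=((a -> Bool) -> List a) d:=List Bool

Derivation:
step 1: unify b ~ c  [subst: {-} | 2 pending]
  bind b := c
step 2: unify ((a -> Bool) -> List a) ~ c  [subst: {b:=c} | 1 pending]
  bind c := ((a -> Bool) -> List a)
step 3: unify List d ~ List List Bool  [subst: {b:=c, c:=((a -> Bool) -> List a)} | 0 pending]
  -> decompose List: push d~List Bool
step 4: unify d ~ List Bool  [subst: {b:=c, c:=((a -> Bool) -> List a)} | 0 pending]
  bind d := List Bool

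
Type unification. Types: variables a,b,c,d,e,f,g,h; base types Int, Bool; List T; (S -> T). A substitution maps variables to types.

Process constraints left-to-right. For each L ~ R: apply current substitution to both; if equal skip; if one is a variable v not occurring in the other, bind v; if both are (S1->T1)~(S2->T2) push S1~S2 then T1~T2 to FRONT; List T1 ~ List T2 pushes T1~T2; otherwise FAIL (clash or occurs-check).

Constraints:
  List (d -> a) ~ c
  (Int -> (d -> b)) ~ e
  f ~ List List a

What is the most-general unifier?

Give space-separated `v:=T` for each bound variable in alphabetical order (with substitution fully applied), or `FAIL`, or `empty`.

Answer: c:=List (d -> a) e:=(Int -> (d -> b)) f:=List List a

Derivation:
step 1: unify List (d -> a) ~ c  [subst: {-} | 2 pending]
  bind c := List (d -> a)
step 2: unify (Int -> (d -> b)) ~ e  [subst: {c:=List (d -> a)} | 1 pending]
  bind e := (Int -> (d -> b))
step 3: unify f ~ List List a  [subst: {c:=List (d -> a), e:=(Int -> (d -> b))} | 0 pending]
  bind f := List List a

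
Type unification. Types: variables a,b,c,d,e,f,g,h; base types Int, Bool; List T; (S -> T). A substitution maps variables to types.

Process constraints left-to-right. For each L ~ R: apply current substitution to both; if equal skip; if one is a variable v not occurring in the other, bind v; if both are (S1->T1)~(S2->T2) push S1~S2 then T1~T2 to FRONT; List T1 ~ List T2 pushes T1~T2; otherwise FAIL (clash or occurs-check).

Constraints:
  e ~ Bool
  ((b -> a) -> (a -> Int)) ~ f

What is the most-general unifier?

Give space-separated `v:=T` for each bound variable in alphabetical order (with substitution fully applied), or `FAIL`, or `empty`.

Answer: e:=Bool f:=((b -> a) -> (a -> Int))

Derivation:
step 1: unify e ~ Bool  [subst: {-} | 1 pending]
  bind e := Bool
step 2: unify ((b -> a) -> (a -> Int)) ~ f  [subst: {e:=Bool} | 0 pending]
  bind f := ((b -> a) -> (a -> Int))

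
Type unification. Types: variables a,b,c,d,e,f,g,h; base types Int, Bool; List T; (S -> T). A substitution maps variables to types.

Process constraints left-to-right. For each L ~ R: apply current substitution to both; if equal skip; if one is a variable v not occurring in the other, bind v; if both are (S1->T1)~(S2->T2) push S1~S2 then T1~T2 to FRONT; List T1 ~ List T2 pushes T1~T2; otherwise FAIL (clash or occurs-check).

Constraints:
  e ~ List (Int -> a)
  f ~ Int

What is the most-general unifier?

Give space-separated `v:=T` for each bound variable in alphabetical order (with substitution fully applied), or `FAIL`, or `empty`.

Answer: e:=List (Int -> a) f:=Int

Derivation:
step 1: unify e ~ List (Int -> a)  [subst: {-} | 1 pending]
  bind e := List (Int -> a)
step 2: unify f ~ Int  [subst: {e:=List (Int -> a)} | 0 pending]
  bind f := Int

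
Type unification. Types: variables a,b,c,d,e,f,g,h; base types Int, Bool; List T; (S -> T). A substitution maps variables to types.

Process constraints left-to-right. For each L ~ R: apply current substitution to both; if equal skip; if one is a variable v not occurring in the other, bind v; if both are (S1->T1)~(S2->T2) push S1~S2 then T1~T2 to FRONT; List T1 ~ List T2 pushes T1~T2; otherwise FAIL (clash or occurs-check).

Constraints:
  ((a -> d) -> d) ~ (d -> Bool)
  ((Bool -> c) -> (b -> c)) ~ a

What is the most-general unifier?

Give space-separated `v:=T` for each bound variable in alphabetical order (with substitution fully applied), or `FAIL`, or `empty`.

step 1: unify ((a -> d) -> d) ~ (d -> Bool)  [subst: {-} | 1 pending]
  -> decompose arrow: push (a -> d)~d, d~Bool
step 2: unify (a -> d) ~ d  [subst: {-} | 2 pending]
  occurs-check fail

Answer: FAIL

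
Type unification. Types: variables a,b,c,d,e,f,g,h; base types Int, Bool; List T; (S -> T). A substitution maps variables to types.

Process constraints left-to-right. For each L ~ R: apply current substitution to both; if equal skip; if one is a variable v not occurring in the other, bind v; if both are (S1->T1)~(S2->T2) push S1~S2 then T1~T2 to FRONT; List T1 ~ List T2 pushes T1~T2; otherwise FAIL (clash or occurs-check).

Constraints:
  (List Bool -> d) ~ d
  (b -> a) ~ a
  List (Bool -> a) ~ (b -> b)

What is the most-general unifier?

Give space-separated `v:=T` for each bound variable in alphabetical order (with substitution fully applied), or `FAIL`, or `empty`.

step 1: unify (List Bool -> d) ~ d  [subst: {-} | 2 pending]
  occurs-check fail

Answer: FAIL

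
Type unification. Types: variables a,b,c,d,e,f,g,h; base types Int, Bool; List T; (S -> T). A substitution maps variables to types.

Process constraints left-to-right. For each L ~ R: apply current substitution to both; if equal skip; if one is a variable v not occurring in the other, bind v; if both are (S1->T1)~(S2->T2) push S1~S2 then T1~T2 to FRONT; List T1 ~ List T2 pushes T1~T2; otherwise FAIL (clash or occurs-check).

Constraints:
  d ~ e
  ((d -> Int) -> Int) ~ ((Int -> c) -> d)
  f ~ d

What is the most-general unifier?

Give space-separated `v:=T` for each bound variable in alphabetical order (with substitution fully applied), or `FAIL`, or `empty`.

step 1: unify d ~ e  [subst: {-} | 2 pending]
  bind d := e
step 2: unify ((e -> Int) -> Int) ~ ((Int -> c) -> e)  [subst: {d:=e} | 1 pending]
  -> decompose arrow: push (e -> Int)~(Int -> c), Int~e
step 3: unify (e -> Int) ~ (Int -> c)  [subst: {d:=e} | 2 pending]
  -> decompose arrow: push e~Int, Int~c
step 4: unify e ~ Int  [subst: {d:=e} | 3 pending]
  bind e := Int
step 5: unify Int ~ c  [subst: {d:=e, e:=Int} | 2 pending]
  bind c := Int
step 6: unify Int ~ Int  [subst: {d:=e, e:=Int, c:=Int} | 1 pending]
  -> identical, skip
step 7: unify f ~ Int  [subst: {d:=e, e:=Int, c:=Int} | 0 pending]
  bind f := Int

Answer: c:=Int d:=Int e:=Int f:=Int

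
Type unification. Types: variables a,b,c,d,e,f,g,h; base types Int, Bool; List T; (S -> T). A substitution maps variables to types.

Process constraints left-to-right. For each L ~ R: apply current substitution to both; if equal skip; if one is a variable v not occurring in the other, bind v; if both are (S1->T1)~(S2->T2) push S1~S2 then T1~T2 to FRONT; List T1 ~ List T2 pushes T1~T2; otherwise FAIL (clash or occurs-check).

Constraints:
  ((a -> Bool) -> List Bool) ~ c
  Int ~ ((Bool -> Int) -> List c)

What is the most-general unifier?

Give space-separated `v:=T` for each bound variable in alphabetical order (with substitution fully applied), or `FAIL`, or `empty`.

Answer: FAIL

Derivation:
step 1: unify ((a -> Bool) -> List Bool) ~ c  [subst: {-} | 1 pending]
  bind c := ((a -> Bool) -> List Bool)
step 2: unify Int ~ ((Bool -> Int) -> List ((a -> Bool) -> List Bool))  [subst: {c:=((a -> Bool) -> List Bool)} | 0 pending]
  clash: Int vs ((Bool -> Int) -> List ((a -> Bool) -> List Bool))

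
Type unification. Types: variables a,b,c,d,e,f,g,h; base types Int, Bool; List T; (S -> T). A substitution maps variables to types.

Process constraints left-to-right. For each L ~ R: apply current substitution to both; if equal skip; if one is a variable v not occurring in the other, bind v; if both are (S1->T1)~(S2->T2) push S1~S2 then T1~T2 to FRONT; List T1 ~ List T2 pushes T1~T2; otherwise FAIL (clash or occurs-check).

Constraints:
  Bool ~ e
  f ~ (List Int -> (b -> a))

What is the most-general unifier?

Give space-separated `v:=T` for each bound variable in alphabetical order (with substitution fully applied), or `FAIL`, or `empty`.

Answer: e:=Bool f:=(List Int -> (b -> a))

Derivation:
step 1: unify Bool ~ e  [subst: {-} | 1 pending]
  bind e := Bool
step 2: unify f ~ (List Int -> (b -> a))  [subst: {e:=Bool} | 0 pending]
  bind f := (List Int -> (b -> a))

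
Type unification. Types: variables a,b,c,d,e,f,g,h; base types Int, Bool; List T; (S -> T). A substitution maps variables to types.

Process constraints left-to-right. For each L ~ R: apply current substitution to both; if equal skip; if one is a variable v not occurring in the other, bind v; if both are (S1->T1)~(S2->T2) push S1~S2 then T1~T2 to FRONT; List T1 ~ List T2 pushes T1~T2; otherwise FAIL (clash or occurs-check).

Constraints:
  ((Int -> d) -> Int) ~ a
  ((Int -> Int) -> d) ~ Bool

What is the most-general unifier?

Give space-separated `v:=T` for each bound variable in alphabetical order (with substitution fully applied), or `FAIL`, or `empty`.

Answer: FAIL

Derivation:
step 1: unify ((Int -> d) -> Int) ~ a  [subst: {-} | 1 pending]
  bind a := ((Int -> d) -> Int)
step 2: unify ((Int -> Int) -> d) ~ Bool  [subst: {a:=((Int -> d) -> Int)} | 0 pending]
  clash: ((Int -> Int) -> d) vs Bool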